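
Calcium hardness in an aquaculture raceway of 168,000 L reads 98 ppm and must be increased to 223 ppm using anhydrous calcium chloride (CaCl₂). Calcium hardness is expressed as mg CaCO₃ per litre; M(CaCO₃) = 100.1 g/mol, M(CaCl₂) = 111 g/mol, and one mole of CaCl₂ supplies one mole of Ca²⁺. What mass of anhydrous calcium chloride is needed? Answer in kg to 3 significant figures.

Hardness to add: (223 − 98) = 125 mg/L as CaCO₃ × 168,000 L = 21,000 g as CaCO₃.
Moles of Ca²⁺ (1 mol Ca²⁺ ≡ 1 mol CaCO₃): 21,000 / 100.1 g/mol = 209.8 mol.
Mass of CaCl₂: 209.8 × 111 = 23,290 g.

23.3 kg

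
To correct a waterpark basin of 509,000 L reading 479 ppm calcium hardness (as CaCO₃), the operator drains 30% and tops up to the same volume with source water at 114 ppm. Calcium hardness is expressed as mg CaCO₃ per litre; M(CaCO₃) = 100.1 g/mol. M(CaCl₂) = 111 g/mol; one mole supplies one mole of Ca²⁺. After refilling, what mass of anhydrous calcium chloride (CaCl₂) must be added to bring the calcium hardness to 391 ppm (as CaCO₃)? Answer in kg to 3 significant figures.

After draining 30% and refilling: 479 × 0.70 + 114 × 0.30 = 369.5 ppm.
Deficit to target: 391 − 369.5 = 21.5 mg/L.
As CaCO₃: 21.5 mg/L × 509,000 L = 10,940 g; ÷ 100.1 = 109.3 mol Ca²⁺.
Mass: 109.3 × 111 = 12,140 g.

12.1 kg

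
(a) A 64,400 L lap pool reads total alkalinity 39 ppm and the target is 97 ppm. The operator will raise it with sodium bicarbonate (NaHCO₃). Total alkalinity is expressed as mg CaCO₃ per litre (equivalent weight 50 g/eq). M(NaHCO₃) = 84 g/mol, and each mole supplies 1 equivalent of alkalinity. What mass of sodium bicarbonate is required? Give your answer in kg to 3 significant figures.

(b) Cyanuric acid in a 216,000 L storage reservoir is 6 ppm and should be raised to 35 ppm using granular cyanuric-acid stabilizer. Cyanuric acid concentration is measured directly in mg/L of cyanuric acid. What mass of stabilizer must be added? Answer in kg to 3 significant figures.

(a) Alkalinity to add: (97 − 39) = 58 mg/L as CaCO₃ × 64,400 L = 3735 g as CaCO₃.
(a) Equivalents: 3735 g ÷ 50 g/eq = 74.7 eq.
(a) NaHCO₃ supplies 1 eq per mole → 74.7 mol.
(a) Mass: 74.7 mol × 84 g/mol = 6275 g.

(b) CYA to add: (35 − 6) = 29 mg/L × 216,000 L = 6264 g cyanuric acid.

(a) 6.28 kg; (b) 6.26 kg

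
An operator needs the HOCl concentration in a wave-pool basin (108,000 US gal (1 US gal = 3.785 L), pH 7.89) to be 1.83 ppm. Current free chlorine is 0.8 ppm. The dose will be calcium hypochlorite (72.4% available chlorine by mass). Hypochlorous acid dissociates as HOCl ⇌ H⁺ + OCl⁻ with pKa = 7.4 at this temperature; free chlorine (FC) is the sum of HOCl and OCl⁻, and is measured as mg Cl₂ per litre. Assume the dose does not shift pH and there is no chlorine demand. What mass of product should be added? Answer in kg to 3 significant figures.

Volume: 108,000 US gal × 3.785 L/gal = 408,780 L.
[OCl⁻]/[HOCl] = 10^(pH − pKa) = 10^(7.89 − 7.4) = 3.09; fraction as HOCl = 1/(1 + 3.09) = 0.2445.
Free chlorine required for 1.83 ppm HOCl: 1.83 / 0.2445 = 7.485 ppm.
FC to add: 7.485 − 0.8 = 6.685 mg/L as Cl₂.
Cl₂ equivalent: 6.685 mg/L × 408,780 L = 2733 g.
Product at 72.4% available Cl: 2733 / 0.724 = 3775 g.

3.77 kg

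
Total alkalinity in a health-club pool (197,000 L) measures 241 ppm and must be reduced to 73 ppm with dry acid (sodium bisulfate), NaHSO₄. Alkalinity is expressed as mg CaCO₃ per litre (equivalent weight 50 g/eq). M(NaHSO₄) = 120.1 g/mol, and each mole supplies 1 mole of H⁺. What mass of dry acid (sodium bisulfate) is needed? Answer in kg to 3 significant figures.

Alkalinity to neutralize: (241 − 73) = 168 mg/L as CaCO₃ × 197,000 L = 33,100 g as CaCO₃.
Equivalents of H⁺ required: 33,100 ÷ 50 g/eq = 661.9 eq = 661.9 mol NaHSO₄.
Mass of NaHSO₄: 661.9 × 120.1 = 79,500 g.

79.5 kg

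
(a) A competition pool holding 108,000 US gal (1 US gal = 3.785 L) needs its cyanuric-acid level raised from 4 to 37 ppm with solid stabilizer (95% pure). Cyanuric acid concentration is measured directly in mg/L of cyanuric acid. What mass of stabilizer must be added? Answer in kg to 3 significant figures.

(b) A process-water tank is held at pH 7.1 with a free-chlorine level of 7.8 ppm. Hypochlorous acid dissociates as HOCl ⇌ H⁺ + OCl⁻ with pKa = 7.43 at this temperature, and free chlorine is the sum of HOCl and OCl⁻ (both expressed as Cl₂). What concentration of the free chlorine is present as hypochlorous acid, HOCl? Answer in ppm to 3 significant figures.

(a) Volume: 108,000 US gal × 3.785 L/gal = 408,780 L.
(a) CYA to add: (37 − 4) = 33 mg/L × 408,780 L = 13,490 g cyanuric acid.
(a) At 95% purity: 13,490 / 0.95 = 14,200 g product.

(b) [OCl⁻]/[HOCl] = 10^(pH − pKa) = 10^(7.1 − 7.43) = 10^-0.33 = 0.4677.
(b) Fraction as HOCl = 1 / (1 + 0.4677) = 0.6813.
(b) HOCl = 0.6813 × 7.8 ppm = 5.314 ppm.

(a) 14.2 kg; (b) 5.31 ppm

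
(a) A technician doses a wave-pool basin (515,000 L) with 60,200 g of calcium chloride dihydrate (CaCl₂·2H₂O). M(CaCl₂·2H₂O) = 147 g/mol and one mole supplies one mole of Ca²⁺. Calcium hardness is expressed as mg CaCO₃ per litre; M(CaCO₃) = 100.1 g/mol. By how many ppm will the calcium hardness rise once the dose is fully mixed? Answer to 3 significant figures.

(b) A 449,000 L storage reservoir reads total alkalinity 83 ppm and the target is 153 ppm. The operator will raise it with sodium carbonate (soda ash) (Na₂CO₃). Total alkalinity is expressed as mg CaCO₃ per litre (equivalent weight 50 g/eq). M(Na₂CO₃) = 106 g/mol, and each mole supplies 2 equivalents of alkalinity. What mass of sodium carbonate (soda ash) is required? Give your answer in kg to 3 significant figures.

(a) 79.6 ppm; (b) 33.3 kg

(a) Moles of Ca²⁺: 60,200 g ÷ 147 g/mol = 409.5 mol.
(a) As CaCO₃: 409.5 mol × 100.1 g/mol = 40,990 g.
(a) Rise: 40,990 g / 515,000 L × 1000 = 79.6 mg/L.

(b) Alkalinity to add: (153 − 83) = 70 mg/L as CaCO₃ × 449,000 L = 31,430 g as CaCO₃.
(b) Equivalents: 31,430 g ÷ 50 g/eq = 628.6 eq.
(b) Each mole of Na₂CO₃ supplies 2 eq, so 628.6 / 2 = 314.3 mol.
(b) Mass: 314.3 mol × 106 g/mol = 33,320 g.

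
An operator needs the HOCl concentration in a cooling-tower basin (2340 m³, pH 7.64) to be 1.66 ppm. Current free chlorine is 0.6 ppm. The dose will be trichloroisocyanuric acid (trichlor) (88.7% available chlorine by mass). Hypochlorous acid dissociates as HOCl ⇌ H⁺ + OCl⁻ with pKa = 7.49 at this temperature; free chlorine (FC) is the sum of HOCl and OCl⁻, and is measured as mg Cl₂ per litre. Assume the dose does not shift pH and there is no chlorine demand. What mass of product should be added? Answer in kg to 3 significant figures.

8.98 kg

Volume: 2340 m³ = 2,340,000 L.
[OCl⁻]/[HOCl] = 10^(pH − pKa) = 10^(7.64 − 7.49) = 1.413; fraction as HOCl = 1/(1 + 1.413) = 0.4145.
Free chlorine required for 1.66 ppm HOCl: 1.66 / 0.4145 = 4.005 ppm.
FC to add: 4.005 − 0.6 = 3.405 mg/L as Cl₂.
Cl₂ equivalent: 3.405 mg/L × 2,340,000 L = 7967 g.
Product at 88.7% available Cl: 7967 / 0.887 = 8982 g.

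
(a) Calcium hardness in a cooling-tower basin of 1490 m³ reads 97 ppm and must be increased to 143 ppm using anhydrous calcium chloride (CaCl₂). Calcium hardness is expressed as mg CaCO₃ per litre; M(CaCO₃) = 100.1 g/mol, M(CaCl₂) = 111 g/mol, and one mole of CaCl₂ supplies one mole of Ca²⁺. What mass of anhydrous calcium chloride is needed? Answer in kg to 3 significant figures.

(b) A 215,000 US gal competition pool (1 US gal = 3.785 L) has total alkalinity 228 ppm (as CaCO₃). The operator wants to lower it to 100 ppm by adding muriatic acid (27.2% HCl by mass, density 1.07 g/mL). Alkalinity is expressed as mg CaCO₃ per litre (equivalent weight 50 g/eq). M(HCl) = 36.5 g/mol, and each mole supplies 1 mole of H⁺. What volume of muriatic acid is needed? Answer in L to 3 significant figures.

(a) Volume: 1490 m³ = 1,490,000 L.
(a) Hardness to add: (143 − 97) = 46 mg/L as CaCO₃ × 1,490,000 L = 68,540 g as CaCO₃.
(a) Moles of Ca²⁺ (1 mol Ca²⁺ ≡ 1 mol CaCO₃): 68,540 / 100.1 g/mol = 684.7 mol.
(a) Mass of CaCl₂: 684.7 × 111 = 76,000 g.

(b) Volume: 215,000 US gal × 3.785 L/gal = 813,775 L.
(b) Alkalinity to neutralize: (228 − 100) = 128 mg/L as CaCO₃ × 813,775 L = 104,200 g as CaCO₃.
(b) Equivalents of H⁺ required: 104,200 ÷ 50 g/eq = 2083 eq = 2083 mol HCl.
(b) Mass of HCl: 2083 × 36.5 = 76,040 g.
(b) Mass of 27.2% solution: 76,040 / 0.272 = 279,600 g.
(b) Volume: 279,600 g ÷ 1.07 g/mL = 261,300 mL.

(a) 76.0 kg; (b) 261 L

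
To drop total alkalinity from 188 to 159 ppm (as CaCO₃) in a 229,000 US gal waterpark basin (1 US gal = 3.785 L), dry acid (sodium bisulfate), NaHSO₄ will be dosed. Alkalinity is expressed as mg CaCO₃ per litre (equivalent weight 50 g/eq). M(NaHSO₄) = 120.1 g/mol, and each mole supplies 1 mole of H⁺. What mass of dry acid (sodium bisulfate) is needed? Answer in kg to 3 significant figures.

Volume: 229,000 US gal × 3.785 L/gal = 866,765 L.
Alkalinity to neutralize: (188 − 159) = 29 mg/L as CaCO₃ × 866,765 L = 25,140 g as CaCO₃.
Equivalents of H⁺ required: 25,140 ÷ 50 g/eq = 502.7 eq = 502.7 mol NaHSO₄.
Mass of NaHSO₄: 502.7 × 120.1 = 60,380 g.

60.4 kg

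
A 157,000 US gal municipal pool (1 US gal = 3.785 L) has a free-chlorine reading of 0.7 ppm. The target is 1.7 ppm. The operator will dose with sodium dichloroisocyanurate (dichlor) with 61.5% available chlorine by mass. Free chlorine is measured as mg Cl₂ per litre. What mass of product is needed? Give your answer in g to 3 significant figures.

966 g

Volume: 157,000 US gal × 3.785 L/gal = 594,245 L.
Chlorine deficit: 1.7 − 0.7 = 1 ppm = 1 mg/L as Cl₂.
Cl₂ equivalent needed: 1 mg/L × 594,245 L = 594,200 mg = 594.2 g.
Product at 61.5% available chlorine: 594.2 / 0.615 = 966.3 g.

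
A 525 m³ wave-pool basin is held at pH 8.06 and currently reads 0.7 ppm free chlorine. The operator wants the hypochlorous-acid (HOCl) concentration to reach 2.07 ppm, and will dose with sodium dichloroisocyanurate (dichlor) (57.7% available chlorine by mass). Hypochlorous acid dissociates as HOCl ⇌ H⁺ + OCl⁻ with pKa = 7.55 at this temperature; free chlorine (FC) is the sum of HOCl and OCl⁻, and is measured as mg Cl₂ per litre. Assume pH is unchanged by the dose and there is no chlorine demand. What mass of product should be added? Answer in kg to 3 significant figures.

7.34 kg

Volume: 525 m³ = 525,000 L.
[OCl⁻]/[HOCl] = 10^(pH − pKa) = 10^(8.06 − 7.55) = 3.236; fraction as HOCl = 1/(1 + 3.236) = 0.2361.
Free chlorine required for 2.07 ppm HOCl: 2.07 / 0.2361 = 8.768 ppm.
FC to add: 8.768 − 0.7 = 8.068 mg/L as Cl₂.
Cl₂ equivalent: 8.068 mg/L × 525,000 L = 4236 g.
Product at 57.7% available Cl: 4236 / 0.577 = 7341 g.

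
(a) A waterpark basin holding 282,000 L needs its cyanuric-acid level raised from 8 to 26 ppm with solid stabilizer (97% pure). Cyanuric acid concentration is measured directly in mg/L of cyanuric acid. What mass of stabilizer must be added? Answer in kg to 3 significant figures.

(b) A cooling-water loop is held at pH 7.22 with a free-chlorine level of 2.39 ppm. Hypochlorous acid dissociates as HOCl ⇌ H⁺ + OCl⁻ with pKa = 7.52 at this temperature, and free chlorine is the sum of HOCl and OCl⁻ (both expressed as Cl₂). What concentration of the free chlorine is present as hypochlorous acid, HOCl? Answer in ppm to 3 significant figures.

(a) 5.23 kg; (b) 1.59 ppm

(a) CYA to add: (26 − 8) = 18 mg/L × 282,000 L = 5076 g cyanuric acid.
(a) At 97% purity: 5076 / 0.97 = 5233 g product.

(b) [OCl⁻]/[HOCl] = 10^(pH − pKa) = 10^(7.22 − 7.52) = 10^-0.30 = 0.5012.
(b) Fraction as HOCl = 1 / (1 + 0.5012) = 0.6661.
(b) HOCl = 0.6661 × 2.39 ppm = 1.592 ppm.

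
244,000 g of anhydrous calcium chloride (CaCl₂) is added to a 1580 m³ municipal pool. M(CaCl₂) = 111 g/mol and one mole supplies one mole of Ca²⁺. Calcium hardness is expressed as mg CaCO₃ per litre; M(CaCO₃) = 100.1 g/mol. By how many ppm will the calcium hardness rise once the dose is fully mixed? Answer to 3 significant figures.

139 ppm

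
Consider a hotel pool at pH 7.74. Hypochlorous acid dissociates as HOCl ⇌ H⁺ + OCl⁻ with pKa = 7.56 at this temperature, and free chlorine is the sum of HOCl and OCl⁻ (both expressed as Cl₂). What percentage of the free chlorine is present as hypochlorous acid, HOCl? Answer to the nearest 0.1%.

[OCl⁻]/[HOCl] = 10^(pH − pKa) = 10^(7.74 − 7.56) = 10^0.18 = 1.514.
Fraction as HOCl = 1 / (1 + 1.514) = 0.3978.

39.8%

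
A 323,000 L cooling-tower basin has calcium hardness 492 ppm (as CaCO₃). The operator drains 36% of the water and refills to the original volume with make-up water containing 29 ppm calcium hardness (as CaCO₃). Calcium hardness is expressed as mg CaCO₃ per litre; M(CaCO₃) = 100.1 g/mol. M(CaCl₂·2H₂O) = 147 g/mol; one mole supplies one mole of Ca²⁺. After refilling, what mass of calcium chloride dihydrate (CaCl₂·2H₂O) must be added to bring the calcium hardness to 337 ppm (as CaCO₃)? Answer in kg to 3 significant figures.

After draining 36% and refilling: 492 × 0.64 + 29 × 0.36 = 325.32 ppm.
Deficit to target: 337 − 325.32 = 11.68 mg/L.
As CaCO₃: 11.68 mg/L × 323,000 L = 3773 g; ÷ 100.1 = 37.69 mol Ca²⁺.
Mass: 37.69 × 147 = 5540 g.

5.54 kg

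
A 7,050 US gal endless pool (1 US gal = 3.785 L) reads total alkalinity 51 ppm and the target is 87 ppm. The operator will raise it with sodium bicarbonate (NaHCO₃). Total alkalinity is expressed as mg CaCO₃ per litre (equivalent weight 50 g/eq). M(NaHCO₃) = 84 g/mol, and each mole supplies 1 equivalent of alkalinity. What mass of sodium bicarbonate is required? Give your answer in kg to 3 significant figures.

1.61 kg

Volume: 7,050 US gal × 3.785 L/gal = 26,684 L.
Alkalinity to add: (87 − 51) = 36 mg/L as CaCO₃ × 26,684 L = 960.6 g as CaCO₃.
Equivalents: 960.6 g ÷ 50 g/eq = 19.21 eq.
NaHCO₃ supplies 1 eq per mole → 19.21 mol.
Mass: 19.21 mol × 84 g/mol = 1614 g.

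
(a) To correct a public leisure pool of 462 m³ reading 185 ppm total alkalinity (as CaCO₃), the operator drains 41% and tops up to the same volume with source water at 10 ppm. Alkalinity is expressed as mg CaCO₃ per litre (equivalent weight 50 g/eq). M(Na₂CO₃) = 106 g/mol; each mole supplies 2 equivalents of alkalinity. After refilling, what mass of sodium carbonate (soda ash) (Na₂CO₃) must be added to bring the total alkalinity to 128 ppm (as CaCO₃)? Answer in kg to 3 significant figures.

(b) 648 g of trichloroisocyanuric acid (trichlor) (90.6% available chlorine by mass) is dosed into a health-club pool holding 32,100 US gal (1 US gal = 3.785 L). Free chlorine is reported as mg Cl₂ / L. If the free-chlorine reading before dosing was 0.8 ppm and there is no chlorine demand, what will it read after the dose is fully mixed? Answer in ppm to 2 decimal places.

(a) 7.22 kg; (b) 5.63 ppm

(a) Volume: 462 m³ = 462,000 L.
(a) After draining 41% and refilling: 185 × 0.59 + 10 × 0.41 = 113.25 ppm.
(a) Deficit to target: 128 − 113.25 = 14.75 mg/L.
(a) As CaCO₃: 14.75 mg/L × 462,000 L = 6814 g; ÷ 50 g/eq ÷ 2 = 68.14 mol Na₂CO₃.
(a) Mass: 68.14 × 106 = 7223 g.

(b) Volume: 32,100 US gal × 3.785 L/gal = 121,498 L.
(b) Available chlorine delivered: 648 g × 0.906 = 587.1 g as Cl₂.
(b) Concentration rise: 587.1 g / 121,498 L = 4.832 mg/L = 4.83 ppm.
(b) Final FC: 0.8 + 4.83 = 5.63 ppm.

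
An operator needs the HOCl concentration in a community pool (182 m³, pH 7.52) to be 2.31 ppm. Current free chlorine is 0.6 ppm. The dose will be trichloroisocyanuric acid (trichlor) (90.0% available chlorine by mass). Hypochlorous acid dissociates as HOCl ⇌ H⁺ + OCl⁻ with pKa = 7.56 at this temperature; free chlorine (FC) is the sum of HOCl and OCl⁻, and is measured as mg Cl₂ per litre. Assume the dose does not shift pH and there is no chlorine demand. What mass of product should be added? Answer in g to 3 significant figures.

772 g

Volume: 182 m³ = 182,000 L.
[OCl⁻]/[HOCl] = 10^(pH − pKa) = 10^(7.52 − 7.56) = 0.912; fraction as HOCl = 1/(1 + 0.912) = 0.523.
Free chlorine required for 2.31 ppm HOCl: 2.31 / 0.523 = 4.417 ppm.
FC to add: 4.417 − 0.6 = 3.817 mg/L as Cl₂.
Cl₂ equivalent: 3.817 mg/L × 182,000 L = 694.6 g.
Product at 90.0% available Cl: 694.6 / 0.9 = 771.8 g.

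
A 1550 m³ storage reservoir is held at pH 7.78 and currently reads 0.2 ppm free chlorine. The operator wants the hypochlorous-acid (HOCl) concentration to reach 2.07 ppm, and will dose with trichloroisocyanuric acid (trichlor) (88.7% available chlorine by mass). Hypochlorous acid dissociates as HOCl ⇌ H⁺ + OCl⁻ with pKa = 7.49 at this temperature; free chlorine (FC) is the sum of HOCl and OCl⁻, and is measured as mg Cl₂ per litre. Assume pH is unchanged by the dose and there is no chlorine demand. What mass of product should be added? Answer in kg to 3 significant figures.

Volume: 1550 m³ = 1,550,000 L.
[OCl⁻]/[HOCl] = 10^(pH − pKa) = 10^(7.78 − 7.49) = 1.95; fraction as HOCl = 1/(1 + 1.95) = 0.339.
Free chlorine required for 2.07 ppm HOCl: 2.07 / 0.339 = 6.106 ppm.
FC to add: 6.106 − 0.2 = 5.906 mg/L as Cl₂.
Cl₂ equivalent: 5.906 mg/L × 1,550,000 L = 9155 g.
Product at 88.7% available Cl: 9155 / 0.887 = 10,320 g.

10.3 kg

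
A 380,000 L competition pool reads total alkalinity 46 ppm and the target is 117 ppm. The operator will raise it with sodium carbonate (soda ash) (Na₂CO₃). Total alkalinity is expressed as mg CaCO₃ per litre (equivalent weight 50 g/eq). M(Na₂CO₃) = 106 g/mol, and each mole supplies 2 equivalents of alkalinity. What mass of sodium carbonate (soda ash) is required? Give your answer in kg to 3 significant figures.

Alkalinity to add: (117 − 46) = 71 mg/L as CaCO₃ × 380,000 L = 26,980 g as CaCO₃.
Equivalents: 26,980 g ÷ 50 g/eq = 539.6 eq.
Each mole of Na₂CO₃ supplies 2 eq, so 539.6 / 2 = 269.8 mol.
Mass: 269.8 mol × 106 g/mol = 28,600 g.

28.6 kg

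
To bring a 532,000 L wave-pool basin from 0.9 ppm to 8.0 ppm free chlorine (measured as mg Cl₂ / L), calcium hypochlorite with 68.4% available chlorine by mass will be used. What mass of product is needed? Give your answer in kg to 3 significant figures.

5.52 kg

Chlorine deficit: 8.0 − 0.9 = 7.1 ppm = 7.1 mg/L as Cl₂.
Cl₂ equivalent needed: 7.1 mg/L × 532,000 L = 3,777,000 mg = 3777 g.
Product at 68.4% available chlorine: 3777 / 0.684 = 5522 g.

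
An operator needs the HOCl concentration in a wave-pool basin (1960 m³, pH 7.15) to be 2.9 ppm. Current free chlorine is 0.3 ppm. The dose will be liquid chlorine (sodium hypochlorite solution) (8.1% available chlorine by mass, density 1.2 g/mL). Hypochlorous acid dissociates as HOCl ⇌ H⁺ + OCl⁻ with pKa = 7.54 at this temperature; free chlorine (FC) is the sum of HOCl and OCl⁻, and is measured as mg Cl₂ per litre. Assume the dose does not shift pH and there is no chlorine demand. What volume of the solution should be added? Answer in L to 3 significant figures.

76.3 L

Volume: 1960 m³ = 1,960,000 L.
[OCl⁻]/[HOCl] = 10^(pH − pKa) = 10^(7.15 − 7.54) = 0.4074; fraction as HOCl = 1/(1 + 0.4074) = 0.7105.
Free chlorine required for 2.9 ppm HOCl: 2.9 / 0.7105 = 4.081 ppm.
FC to add: 4.081 − 0.3 = 3.781 mg/L as Cl₂.
Cl₂ equivalent: 3.781 mg/L × 1,960,000 L = 7412 g.
Product at 8.1% available Cl: 7412 / 0.081 = 91,500 g.
Volume: 91,500 g ÷ 1.2 g/mL = 76,250 mL.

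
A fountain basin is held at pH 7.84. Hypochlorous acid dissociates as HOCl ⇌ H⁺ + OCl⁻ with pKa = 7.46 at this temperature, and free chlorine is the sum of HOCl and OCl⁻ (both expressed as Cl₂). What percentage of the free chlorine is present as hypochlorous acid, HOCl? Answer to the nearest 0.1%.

29.4%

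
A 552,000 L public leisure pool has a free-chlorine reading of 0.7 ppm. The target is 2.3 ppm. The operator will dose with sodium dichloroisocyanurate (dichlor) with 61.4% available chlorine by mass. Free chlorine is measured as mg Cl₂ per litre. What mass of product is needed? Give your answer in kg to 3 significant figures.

Chlorine deficit: 2.3 − 0.7 = 1.6 ppm = 1.6 mg/L as Cl₂.
Cl₂ equivalent needed: 1.6 mg/L × 552,000 L = 883,200 mg = 883.2 g.
Product at 61.4% available chlorine: 883.2 / 0.614 = 1438 g.

1.44 kg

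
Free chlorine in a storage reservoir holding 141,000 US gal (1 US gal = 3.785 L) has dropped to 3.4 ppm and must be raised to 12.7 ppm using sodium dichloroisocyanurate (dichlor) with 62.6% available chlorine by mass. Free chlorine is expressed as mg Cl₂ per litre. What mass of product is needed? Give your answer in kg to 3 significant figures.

Volume: 141,000 US gal × 3.785 L/gal = 533,685 L.
Chlorine deficit: 12.7 − 3.4 = 9.3 ppm = 9.3 mg/L as Cl₂.
Cl₂ equivalent needed: 9.3 mg/L × 533,685 L = 4,963,000 mg = 4963 g.
Product at 62.6% available chlorine: 4963 / 0.626 = 7929 g.

7.93 kg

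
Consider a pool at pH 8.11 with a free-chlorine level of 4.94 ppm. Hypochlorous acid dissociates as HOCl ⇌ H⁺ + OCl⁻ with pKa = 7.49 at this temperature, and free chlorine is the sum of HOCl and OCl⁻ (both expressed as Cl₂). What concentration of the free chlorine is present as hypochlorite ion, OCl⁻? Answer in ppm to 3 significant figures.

3.98 ppm

[OCl⁻]/[HOCl] = 10^(pH − pKa) = 10^(8.11 − 7.49) = 10^0.62 = 4.169.
Fraction as HOCl = 1 / (1 + 4.169) = 0.1935.
OCl⁻ = (1 − 0.1935) × 4.94 ppm = 3.984 ppm.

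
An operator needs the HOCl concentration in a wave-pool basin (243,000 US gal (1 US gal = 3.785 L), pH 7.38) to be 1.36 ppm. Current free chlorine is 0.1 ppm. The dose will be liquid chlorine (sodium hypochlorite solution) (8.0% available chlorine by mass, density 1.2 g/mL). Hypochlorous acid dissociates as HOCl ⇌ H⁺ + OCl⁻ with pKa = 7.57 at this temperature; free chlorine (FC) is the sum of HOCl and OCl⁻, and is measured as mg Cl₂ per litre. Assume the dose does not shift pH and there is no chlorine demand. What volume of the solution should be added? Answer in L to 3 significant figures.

20.5 L

Volume: 243,000 US gal × 3.785 L/gal = 919,755 L.
[OCl⁻]/[HOCl] = 10^(pH − pKa) = 10^(7.38 − 7.57) = 0.6457; fraction as HOCl = 1/(1 + 0.6457) = 0.6077.
Free chlorine required for 1.36 ppm HOCl: 1.36 / 0.6077 = 2.238 ppm.
FC to add: 2.238 − 0.1 = 2.138 mg/L as Cl₂.
Cl₂ equivalent: 2.138 mg/L × 919,755 L = 1967 g.
Product at 8.0% available Cl: 1967 / 0.08 = 24,580 g.
Volume: 24,580 g ÷ 1.2 g/mL = 20,480 mL.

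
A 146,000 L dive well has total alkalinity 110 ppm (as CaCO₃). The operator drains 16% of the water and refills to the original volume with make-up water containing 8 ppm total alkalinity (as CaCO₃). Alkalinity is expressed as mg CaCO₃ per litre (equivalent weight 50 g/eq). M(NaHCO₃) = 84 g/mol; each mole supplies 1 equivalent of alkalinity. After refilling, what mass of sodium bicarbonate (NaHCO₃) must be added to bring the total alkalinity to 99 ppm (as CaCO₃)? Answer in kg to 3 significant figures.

After draining 16% and refilling: 110 × 0.84 + 8 × 0.16 = 93.68 ppm.
Deficit to target: 99 − 93.68 = 5.32 mg/L.
As CaCO₃: 5.32 mg/L × 146,000 L = 776.7 g; ÷ 50 g/eq ÷ 1 = 15.53 mol NaHCO₃.
Mass: 15.53 × 84 = 1305 g.

1.30 kg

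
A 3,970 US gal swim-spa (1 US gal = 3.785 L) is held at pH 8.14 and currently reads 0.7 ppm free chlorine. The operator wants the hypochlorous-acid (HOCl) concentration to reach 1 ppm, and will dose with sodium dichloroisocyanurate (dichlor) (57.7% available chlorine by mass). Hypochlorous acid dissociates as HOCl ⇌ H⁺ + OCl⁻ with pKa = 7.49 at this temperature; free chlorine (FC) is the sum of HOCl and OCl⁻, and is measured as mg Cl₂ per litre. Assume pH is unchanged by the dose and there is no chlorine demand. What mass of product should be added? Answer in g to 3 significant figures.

124 g

Volume: 3,970 US gal × 3.785 L/gal = 15,026 L.
[OCl⁻]/[HOCl] = 10^(pH − pKa) = 10^(8.14 − 7.49) = 4.467; fraction as HOCl = 1/(1 + 4.467) = 0.1829.
Free chlorine required for 1 ppm HOCl: 1 / 0.1829 = 5.467 ppm.
FC to add: 5.467 − 0.7 = 4.767 mg/L as Cl₂.
Cl₂ equivalent: 4.767 mg/L × 15,026 L = 71.63 g.
Product at 57.7% available Cl: 71.63 / 0.577 = 124.1 g.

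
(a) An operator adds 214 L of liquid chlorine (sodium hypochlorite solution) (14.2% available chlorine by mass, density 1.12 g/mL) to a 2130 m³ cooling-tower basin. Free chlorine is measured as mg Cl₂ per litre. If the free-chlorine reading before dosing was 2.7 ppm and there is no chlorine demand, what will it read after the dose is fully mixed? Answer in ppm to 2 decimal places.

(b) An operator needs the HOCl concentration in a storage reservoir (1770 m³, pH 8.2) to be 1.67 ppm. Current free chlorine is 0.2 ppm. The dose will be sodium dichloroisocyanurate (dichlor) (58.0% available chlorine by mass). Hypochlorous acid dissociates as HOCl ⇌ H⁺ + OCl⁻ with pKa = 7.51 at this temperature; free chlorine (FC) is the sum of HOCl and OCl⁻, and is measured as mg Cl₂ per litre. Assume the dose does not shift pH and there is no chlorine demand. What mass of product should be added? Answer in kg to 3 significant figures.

(a) Volume: 2130 m³ = 2,130,000 L.
(a) Mass of solution: 214 L × 1000 mL/L × 1.12 g/mL = 239,700 g.
(a) Available chlorine delivered: 239,700 g × 0.142 = 34,030 g as Cl₂.
(a) Concentration rise: 34,030 g / 2,130,000 L = 15.98 mg/L = 15.98 ppm.
(a) Final FC: 2.7 + 15.98 = 18.68 ppm.

(b) Volume: 1770 m³ = 1,770,000 L.
(b) [OCl⁻]/[HOCl] = 10^(pH − pKa) = 10^(8.2 − 7.51) = 4.898; fraction as HOCl = 1/(1 + 4.898) = 0.1696.
(b) Free chlorine required for 1.67 ppm HOCl: 1.67 / 0.1696 = 9.849 ppm.
(b) FC to add: 9.849 − 0.2 = 9.649 mg/L as Cl₂.
(b) Cl₂ equivalent: 9.649 mg/L × 1,770,000 L = 17,080 g.
(b) Product at 58.0% available Cl: 17,080 / 0.58 = 29,450 g.

(a) 18.68 ppm; (b) 29.4 kg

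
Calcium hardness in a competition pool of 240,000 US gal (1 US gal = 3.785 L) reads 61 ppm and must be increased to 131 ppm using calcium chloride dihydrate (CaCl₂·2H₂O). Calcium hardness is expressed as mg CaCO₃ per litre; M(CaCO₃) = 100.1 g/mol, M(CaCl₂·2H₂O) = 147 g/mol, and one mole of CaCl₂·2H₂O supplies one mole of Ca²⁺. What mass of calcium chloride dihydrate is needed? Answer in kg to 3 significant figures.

93.4 kg

Volume: 240,000 US gal × 3.785 L/gal = 908,400 L.
Hardness to add: (131 − 61) = 70 mg/L as CaCO₃ × 908,400 L = 63,590 g as CaCO₃.
Moles of Ca²⁺ (1 mol Ca²⁺ ≡ 1 mol CaCO₃): 63,590 / 100.1 g/mol = 635.2 mol.
Mass of CaCl₂·2H₂O: 635.2 × 147 = 93,380 g.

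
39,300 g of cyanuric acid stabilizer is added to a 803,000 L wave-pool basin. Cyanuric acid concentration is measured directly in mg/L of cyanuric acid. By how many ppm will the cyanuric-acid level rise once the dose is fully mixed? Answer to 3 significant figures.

Rise: 39,300 g / 803,000 L × 1000 = 48.94 mg/L.

48.9 ppm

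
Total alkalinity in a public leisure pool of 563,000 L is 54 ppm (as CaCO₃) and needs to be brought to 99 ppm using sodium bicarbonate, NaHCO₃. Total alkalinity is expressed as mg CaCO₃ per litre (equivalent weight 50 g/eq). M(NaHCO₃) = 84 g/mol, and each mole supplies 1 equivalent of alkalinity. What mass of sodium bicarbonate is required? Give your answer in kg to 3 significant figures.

42.6 kg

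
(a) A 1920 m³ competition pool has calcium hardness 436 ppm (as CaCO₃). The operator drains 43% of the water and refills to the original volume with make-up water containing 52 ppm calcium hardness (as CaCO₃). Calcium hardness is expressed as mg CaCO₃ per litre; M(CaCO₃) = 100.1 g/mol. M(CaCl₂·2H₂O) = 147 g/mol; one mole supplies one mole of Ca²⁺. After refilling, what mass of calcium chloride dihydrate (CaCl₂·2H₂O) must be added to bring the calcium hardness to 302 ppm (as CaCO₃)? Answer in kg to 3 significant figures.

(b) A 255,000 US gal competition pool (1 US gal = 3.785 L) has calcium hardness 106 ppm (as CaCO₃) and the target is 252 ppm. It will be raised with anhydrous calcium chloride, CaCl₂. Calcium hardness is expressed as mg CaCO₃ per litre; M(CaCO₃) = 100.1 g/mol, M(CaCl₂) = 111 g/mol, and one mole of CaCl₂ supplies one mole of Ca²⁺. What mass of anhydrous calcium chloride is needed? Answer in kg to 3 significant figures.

(a) 87.7 kg; (b) 156 kg

(a) Volume: 1920 m³ = 1,920,000 L.
(a) After draining 43% and refilling: 436 × 0.57 + 52 × 0.43 = 270.88 ppm.
(a) Deficit to target: 302 − 270.88 = 31.12 mg/L.
(a) As CaCO₃: 31.12 mg/L × 1,920,000 L = 59,750 g; ÷ 100.1 = 596.9 mol Ca²⁺.
(a) Mass: 596.9 × 147 = 87,750 g.

(b) Volume: 255,000 US gal × 3.785 L/gal = 965,175 L.
(b) Hardness to add: (252 − 106) = 146 mg/L as CaCO₃ × 965,175 L = 140,900 g as CaCO₃.
(b) Moles of Ca²⁺ (1 mol Ca²⁺ ≡ 1 mol CaCO₃): 140,900 / 100.1 g/mol = 1408 mol.
(b) Mass of CaCl₂: 1408 × 111 = 156,300 g.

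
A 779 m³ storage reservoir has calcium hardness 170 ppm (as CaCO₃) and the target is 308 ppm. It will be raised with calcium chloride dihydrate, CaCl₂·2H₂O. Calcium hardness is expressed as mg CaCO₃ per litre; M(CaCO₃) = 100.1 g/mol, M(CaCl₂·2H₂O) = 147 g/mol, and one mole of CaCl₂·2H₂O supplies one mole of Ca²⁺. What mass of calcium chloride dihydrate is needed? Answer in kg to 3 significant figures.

158 kg

Volume: 779 m³ = 779,000 L.
Hardness to add: (308 − 170) = 138 mg/L as CaCO₃ × 779,000 L = 107,500 g as CaCO₃.
Moles of Ca²⁺ (1 mol Ca²⁺ ≡ 1 mol CaCO₃): 107,500 / 100.1 g/mol = 1074 mol.
Mass of CaCl₂·2H₂O: 1074 × 147 = 157,900 g.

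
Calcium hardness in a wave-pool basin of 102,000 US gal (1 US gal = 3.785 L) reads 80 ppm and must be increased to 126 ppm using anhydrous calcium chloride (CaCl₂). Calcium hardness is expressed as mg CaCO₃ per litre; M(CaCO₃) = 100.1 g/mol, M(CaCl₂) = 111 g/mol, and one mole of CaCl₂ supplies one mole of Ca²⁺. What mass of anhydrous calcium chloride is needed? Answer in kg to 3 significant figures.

19.7 kg

Volume: 102,000 US gal × 3.785 L/gal = 386,070 L.
Hardness to add: (126 − 80) = 46 mg/L as CaCO₃ × 386,070 L = 17,760 g as CaCO₃.
Moles of Ca²⁺ (1 mol Ca²⁺ ≡ 1 mol CaCO₃): 17,760 / 100.1 g/mol = 177.4 mol.
Mass of CaCl₂: 177.4 × 111 = 19,690 g.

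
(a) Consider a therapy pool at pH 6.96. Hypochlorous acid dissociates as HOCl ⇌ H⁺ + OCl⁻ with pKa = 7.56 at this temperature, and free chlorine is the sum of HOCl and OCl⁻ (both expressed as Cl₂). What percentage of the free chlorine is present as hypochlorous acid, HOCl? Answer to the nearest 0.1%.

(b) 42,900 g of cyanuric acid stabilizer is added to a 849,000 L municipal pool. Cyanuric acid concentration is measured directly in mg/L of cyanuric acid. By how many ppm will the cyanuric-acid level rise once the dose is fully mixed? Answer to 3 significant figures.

(a) 79.9%; (b) 50.5 ppm

(a) [OCl⁻]/[HOCl] = 10^(pH − pKa) = 10^(6.96 − 7.56) = 10^-0.60 = 0.2512.
(a) Fraction as HOCl = 1 / (1 + 0.2512) = 0.7992.

(b) Rise: 42,900 g / 849,000 L × 1000 = 50.53 mg/L.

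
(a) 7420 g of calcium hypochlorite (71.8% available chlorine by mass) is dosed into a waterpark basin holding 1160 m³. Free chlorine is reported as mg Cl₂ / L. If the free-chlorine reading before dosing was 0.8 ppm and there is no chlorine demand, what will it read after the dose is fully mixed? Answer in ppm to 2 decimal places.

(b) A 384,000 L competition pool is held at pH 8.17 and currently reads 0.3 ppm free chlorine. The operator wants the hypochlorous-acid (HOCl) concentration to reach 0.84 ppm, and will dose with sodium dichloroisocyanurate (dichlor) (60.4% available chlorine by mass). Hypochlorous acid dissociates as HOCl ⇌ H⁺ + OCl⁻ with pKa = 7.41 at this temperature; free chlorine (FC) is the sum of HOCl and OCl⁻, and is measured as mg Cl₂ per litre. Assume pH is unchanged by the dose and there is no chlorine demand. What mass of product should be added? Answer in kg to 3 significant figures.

(a) Volume: 1160 m³ = 1,160,000 L.
(a) Available chlorine delivered: 7420 g × 0.718 = 5328 g as Cl₂.
(a) Concentration rise: 5328 g / 1,160,000 L = 4.593 mg/L = 4.59 ppm.
(a) Final FC: 0.8 + 4.59 = 5.39 ppm.

(b) [OCl⁻]/[HOCl] = 10^(pH − pKa) = 10^(8.17 − 7.41) = 5.754; fraction as HOCl = 1/(1 + 5.754) = 0.1481.
(b) Free chlorine required for 0.84 ppm HOCl: 0.84 / 0.1481 = 5.674 ppm.
(b) FC to add: 5.674 − 0.3 = 5.374 mg/L as Cl₂.
(b) Cl₂ equivalent: 5.374 mg/L × 384,000 L = 2063 g.
(b) Product at 60.4% available Cl: 2063 / 0.604 = 3416 g.

(a) 5.39 ppm; (b) 3.42 kg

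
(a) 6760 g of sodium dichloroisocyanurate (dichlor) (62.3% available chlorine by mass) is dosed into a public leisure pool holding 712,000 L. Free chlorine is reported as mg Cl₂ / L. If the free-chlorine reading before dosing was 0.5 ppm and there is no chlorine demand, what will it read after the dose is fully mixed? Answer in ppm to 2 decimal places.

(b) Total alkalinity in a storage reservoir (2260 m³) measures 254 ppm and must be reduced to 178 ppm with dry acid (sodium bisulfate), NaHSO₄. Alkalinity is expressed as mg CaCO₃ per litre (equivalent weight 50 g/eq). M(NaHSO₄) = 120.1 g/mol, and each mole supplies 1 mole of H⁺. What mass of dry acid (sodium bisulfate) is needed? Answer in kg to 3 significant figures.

(a) Available chlorine delivered: 6760 g × 0.623 = 4211 g as Cl₂.
(a) Concentration rise: 4211 g / 712,000 L = 5.915 mg/L = 5.92 ppm.
(a) Final FC: 0.5 + 5.92 = 6.42 ppm.

(b) Volume: 2260 m³ = 2,260,000 L.
(b) Alkalinity to neutralize: (254 − 178) = 76 mg/L as CaCO₃ × 2,260,000 L = 171,800 g as CaCO₃.
(b) Equivalents of H⁺ required: 171,800 ÷ 50 g/eq = 3435 eq = 3435 mol NaHSO₄.
(b) Mass of NaHSO₄: 3435 × 120.1 = 412,600 g.

(a) 6.42 ppm; (b) 413 kg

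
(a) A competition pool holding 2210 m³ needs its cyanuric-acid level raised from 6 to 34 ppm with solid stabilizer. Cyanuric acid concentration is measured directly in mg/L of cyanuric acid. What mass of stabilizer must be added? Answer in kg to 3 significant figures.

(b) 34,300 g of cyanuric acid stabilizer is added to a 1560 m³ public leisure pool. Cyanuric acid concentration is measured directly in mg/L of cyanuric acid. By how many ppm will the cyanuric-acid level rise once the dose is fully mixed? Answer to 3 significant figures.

(a) 61.9 kg; (b) 22.0 ppm

(a) Volume: 2210 m³ = 2,210,000 L.
(a) CYA to add: (34 − 6) = 28 mg/L × 2,210,000 L = 61,880 g cyanuric acid.

(b) Volume: 1560 m³ = 1,560,000 L.
(b) Rise: 34,300 g / 1,560,000 L × 1000 = 21.99 mg/L.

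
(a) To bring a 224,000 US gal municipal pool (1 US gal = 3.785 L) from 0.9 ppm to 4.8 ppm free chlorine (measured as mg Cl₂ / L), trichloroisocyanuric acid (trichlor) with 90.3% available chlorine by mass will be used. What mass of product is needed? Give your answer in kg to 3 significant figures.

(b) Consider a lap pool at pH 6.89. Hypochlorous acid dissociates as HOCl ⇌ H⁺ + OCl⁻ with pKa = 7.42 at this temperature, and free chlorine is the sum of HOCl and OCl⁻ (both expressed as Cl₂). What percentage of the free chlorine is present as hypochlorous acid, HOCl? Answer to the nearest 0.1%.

(a) Volume: 224,000 US gal × 3.785 L/gal = 847,840 L.
(a) Chlorine deficit: 4.8 − 0.9 = 3.9 ppm = 3.9 mg/L as Cl₂.
(a) Cl₂ equivalent needed: 3.9 mg/L × 847,840 L = 3,307,000 mg = 3307 g.
(a) Product at 90.3% available chlorine: 3307 / 0.903 = 3662 g.

(b) [OCl⁻]/[HOCl] = 10^(pH − pKa) = 10^(6.89 − 7.42) = 10^-0.53 = 0.2951.
(b) Fraction as HOCl = 1 / (1 + 0.2951) = 0.7721.

(a) 3.66 kg; (b) 77.2%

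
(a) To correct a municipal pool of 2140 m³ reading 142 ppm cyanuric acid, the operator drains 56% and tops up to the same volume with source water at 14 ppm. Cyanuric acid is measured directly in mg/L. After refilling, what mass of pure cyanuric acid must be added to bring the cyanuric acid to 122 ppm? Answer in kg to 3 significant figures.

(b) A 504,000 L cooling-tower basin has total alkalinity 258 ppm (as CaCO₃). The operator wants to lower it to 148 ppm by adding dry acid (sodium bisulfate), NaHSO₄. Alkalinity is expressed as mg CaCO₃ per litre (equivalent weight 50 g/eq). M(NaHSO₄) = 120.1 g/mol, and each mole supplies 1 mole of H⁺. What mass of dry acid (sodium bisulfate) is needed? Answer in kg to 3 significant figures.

(a) 111 kg; (b) 133 kg

(a) Volume: 2140 m³ = 2,140,000 L.
(a) After draining 56% and refilling: 142 × 0.44 + 14 × 0.56 = 70.32 ppm.
(a) Deficit to target: 122 − 70.32 = 51.68 mg/L.
(a) Mass: 51.68 mg/L × 2,140,000 L = 110,600 g cyanuric acid.

(b) Alkalinity to neutralize: (258 − 148) = 110 mg/L as CaCO₃ × 504,000 L = 55,440 g as CaCO₃.
(b) Equivalents of H⁺ required: 55,440 ÷ 50 g/eq = 1109 eq = 1109 mol NaHSO₄.
(b) Mass of NaHSO₄: 1109 × 120.1 = 133,200 g.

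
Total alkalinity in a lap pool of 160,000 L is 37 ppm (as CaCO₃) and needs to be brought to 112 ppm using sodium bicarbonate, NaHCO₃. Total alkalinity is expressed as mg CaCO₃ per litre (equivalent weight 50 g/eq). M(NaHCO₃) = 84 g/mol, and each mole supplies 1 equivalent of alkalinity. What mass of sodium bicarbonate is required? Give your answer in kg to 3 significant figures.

Alkalinity to add: (112 − 37) = 75 mg/L as CaCO₃ × 160,000 L = 12,000 g as CaCO₃.
Equivalents: 12,000 g ÷ 50 g/eq = 240 eq.
NaHCO₃ supplies 1 eq per mole → 240 mol.
Mass: 240 mol × 84 g/mol = 20,160 g.

20.2 kg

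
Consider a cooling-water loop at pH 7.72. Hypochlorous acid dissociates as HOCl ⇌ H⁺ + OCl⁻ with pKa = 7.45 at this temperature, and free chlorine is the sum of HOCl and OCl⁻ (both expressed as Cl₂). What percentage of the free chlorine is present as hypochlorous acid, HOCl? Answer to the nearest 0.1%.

34.9%

[OCl⁻]/[HOCl] = 10^(pH − pKa) = 10^(7.72 − 7.45) = 10^0.27 = 1.862.
Fraction as HOCl = 1 / (1 + 1.862) = 0.3494.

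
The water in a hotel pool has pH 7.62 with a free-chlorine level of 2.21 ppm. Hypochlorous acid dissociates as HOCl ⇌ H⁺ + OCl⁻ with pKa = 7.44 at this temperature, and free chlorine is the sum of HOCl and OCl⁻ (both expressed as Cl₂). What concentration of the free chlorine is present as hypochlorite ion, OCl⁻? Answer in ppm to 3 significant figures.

[OCl⁻]/[HOCl] = 10^(pH − pKa) = 10^(7.62 − 7.44) = 10^0.18 = 1.514.
Fraction as HOCl = 1 / (1 + 1.514) = 0.3978.
OCl⁻ = (1 − 0.3978) × 2.21 ppm = 1.331 ppm.

1.33 ppm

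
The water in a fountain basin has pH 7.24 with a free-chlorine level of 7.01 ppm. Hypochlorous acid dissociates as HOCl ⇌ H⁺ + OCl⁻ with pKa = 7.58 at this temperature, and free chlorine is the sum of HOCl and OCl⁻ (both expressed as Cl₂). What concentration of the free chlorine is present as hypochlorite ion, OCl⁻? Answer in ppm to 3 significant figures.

2.20 ppm

[OCl⁻]/[HOCl] = 10^(pH − pKa) = 10^(7.24 − 7.58) = 10^-0.34 = 0.4571.
Fraction as HOCl = 1 / (1 + 0.4571) = 0.6863.
OCl⁻ = (1 − 0.6863) × 7.01 ppm = 2.199 ppm.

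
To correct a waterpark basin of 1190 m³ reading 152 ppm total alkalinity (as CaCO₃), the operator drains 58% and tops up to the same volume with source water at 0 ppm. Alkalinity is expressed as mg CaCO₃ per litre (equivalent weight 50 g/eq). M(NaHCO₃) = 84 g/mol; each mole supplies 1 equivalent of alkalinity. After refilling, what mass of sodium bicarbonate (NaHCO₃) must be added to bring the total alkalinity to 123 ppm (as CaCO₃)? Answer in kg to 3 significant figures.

118 kg

Volume: 1190 m³ = 1,190,000 L.
After draining 58% and refilling: 152 × 0.42 + 0 × 0.58 = 63.84 ppm.
Deficit to target: 123 − 63.84 = 59.16 mg/L.
As CaCO₃: 59.16 mg/L × 1,190,000 L = 70,400 g; ÷ 50 g/eq ÷ 1 = 1408 mol NaHCO₃.
Mass: 1408 × 84 = 118,300 g.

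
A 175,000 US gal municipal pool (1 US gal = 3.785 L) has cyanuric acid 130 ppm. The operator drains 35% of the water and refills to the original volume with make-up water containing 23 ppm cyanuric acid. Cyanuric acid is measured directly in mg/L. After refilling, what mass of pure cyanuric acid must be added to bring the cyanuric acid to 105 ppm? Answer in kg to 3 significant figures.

8.25 kg

Volume: 175,000 US gal × 3.785 L/gal = 662,375 L.
After draining 35% and refilling: 130 × 0.65 + 23 × 0.35 = 92.55 ppm.
Deficit to target: 105 − 92.55 = 12.45 mg/L.
Mass: 12.45 mg/L × 662,375 L = 8247 g cyanuric acid.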